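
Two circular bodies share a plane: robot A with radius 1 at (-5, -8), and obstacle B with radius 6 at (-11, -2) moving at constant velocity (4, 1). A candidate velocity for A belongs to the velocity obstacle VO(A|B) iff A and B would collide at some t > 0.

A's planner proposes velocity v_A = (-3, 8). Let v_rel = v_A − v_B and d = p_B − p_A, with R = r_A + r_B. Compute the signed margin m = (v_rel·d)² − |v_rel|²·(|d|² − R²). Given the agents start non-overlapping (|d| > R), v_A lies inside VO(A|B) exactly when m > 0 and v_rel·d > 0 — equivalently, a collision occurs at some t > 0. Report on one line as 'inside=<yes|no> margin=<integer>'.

d = (-6, 6),  |d|² = 72;  R = 1+6 = 7,  c = 72−7² = 23
v_rel = (-7, 7),  |v_rel|² = 98;  v_rel·d = (-7)·(-6) + (7)·(6) = 84
98·t² − 168·t + 23 = 0  ⇒  m = 84² − 98·23 = 4802
m = 4802 > 0,  v_rel·d = 84 > 0  ⇒  inside

inside=yes margin=4802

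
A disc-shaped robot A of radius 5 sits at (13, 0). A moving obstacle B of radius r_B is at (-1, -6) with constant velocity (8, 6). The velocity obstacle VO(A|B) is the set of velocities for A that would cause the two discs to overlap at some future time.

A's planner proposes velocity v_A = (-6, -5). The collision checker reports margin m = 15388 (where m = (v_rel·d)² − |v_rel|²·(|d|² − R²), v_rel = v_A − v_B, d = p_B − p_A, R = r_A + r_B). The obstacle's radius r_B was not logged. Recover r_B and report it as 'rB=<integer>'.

m = 15388
d = (-14, -6);  v_rel = (-14, -11),  |v_rel|² = 317
v_rel×d = (-14)·(-6) − (-11)·(-14) = -70
since m = R²·317 − (-70)²:  R² = (4900 + 15388) / 317 = 64
R = √64 = 8  ⇒  r_B = 8 − 5 = 3

rB=3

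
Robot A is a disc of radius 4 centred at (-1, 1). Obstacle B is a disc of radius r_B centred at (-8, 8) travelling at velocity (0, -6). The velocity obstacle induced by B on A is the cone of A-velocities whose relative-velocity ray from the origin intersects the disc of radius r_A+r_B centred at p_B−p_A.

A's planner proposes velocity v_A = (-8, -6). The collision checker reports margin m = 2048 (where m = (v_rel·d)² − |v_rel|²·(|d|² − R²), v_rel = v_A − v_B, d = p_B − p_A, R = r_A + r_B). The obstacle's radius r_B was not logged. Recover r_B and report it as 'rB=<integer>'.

m = 2048
d = (-7, 7);  v_rel = (-8, 0),  |v_rel|² = 64
v_rel×d = (-8)·(7) − (0)·(-7) = -56
since m = R²·64 − (-56)²:  R² = (3136 + 2048) / 64 = 81
R = √81 = 9  ⇒  r_B = 9 − 4 = 5

rB=5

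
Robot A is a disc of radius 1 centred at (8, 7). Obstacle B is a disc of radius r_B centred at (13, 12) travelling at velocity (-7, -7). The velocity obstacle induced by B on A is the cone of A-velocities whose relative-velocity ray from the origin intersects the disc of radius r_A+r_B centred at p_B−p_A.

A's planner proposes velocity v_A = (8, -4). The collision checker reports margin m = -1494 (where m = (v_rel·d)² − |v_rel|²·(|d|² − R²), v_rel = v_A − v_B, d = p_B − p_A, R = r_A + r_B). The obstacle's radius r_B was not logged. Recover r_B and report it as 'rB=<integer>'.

m = -1494
d = (5, 5);  v_rel = (15, 3),  |v_rel|² = 234
v_rel×d = (15)·(5) − (3)·(5) = 60
since m = R²·234 − 60²:  R² = (3600 + -1494) / 234 = 9
R = √9 = 3  ⇒  r_B = 3 − 1 = 2

rB=2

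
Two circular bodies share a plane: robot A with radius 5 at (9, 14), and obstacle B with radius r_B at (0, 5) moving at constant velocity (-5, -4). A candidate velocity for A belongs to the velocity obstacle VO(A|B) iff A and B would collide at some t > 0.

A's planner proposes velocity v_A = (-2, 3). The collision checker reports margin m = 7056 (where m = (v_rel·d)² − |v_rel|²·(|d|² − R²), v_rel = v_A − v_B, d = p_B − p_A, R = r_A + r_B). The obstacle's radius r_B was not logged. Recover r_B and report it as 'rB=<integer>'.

m = 7056
d = (-9, -9);  v_rel = (3, 7),  |v_rel|² = 58
v_rel×d = (3)·(-9) − (7)·(-9) = 36
since m = R²·58 − 36²:  R² = (1296 + 7056) / 58 = 144
R = √144 = 12  ⇒  r_B = 12 − 5 = 7

rB=7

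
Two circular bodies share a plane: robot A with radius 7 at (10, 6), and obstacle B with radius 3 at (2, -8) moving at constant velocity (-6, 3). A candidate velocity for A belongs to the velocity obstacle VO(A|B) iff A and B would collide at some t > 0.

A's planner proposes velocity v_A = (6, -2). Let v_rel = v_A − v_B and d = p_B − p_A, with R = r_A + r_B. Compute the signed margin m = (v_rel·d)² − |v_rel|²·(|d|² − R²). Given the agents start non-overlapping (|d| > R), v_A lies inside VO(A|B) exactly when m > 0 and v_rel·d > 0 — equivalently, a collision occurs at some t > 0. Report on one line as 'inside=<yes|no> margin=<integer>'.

d = (-8, -14),  |d|² = 260;  R = 7+3 = 10,  c = 260−10² = 160
v_rel = (12, -5),  |v_rel|² = 169;  v_rel·d = (12)·(-8) + (-5)·(-14) = -26
169·t² + 52·t + 160 = 0  ⇒  m = (-26)² − 169·160 = -26364
m = -26364 < 0,  v_rel·d = -26 < 0  ⇒  outside

inside=no margin=-26364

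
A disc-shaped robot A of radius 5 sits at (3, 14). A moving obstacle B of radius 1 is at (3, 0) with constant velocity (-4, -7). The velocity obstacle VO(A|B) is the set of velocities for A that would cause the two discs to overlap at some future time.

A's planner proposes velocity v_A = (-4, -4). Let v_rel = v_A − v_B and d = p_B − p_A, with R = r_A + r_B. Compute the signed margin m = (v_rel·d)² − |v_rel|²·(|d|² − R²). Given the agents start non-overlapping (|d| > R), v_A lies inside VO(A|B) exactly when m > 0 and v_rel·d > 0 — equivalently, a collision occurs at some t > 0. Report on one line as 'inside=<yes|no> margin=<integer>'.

d = (0, -14),  |d|² = 196;  R = 5+1 = 6,  c = 196−6² = 160
v_rel = (0, 3),  |v_rel|² = 9;  v_rel·d = (0)·(0) + (3)·(-14) = -42
9·t² + 84·t + 160 = 0  ⇒  m = (-42)² − 9·160 = 324
m = 324 > 0,  v_rel·d = -42 < 0  ⇒  outside

inside=no margin=324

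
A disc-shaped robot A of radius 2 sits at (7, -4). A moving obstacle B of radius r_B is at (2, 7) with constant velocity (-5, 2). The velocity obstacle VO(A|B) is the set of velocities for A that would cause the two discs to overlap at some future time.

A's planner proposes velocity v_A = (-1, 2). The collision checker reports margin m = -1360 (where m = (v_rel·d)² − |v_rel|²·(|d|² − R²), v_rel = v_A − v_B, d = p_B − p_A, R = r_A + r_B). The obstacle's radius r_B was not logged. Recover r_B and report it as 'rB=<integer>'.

m = -1360
d = (-5, 11);  v_rel = (4, 0),  |v_rel|² = 16
v_rel×d = (4)·(11) − (0)·(-5) = 44
since m = R²·16 − 44²:  R² = (1936 + -1360) / 16 = 36
R = √36 = 6  ⇒  r_B = 6 − 2 = 4

rB=4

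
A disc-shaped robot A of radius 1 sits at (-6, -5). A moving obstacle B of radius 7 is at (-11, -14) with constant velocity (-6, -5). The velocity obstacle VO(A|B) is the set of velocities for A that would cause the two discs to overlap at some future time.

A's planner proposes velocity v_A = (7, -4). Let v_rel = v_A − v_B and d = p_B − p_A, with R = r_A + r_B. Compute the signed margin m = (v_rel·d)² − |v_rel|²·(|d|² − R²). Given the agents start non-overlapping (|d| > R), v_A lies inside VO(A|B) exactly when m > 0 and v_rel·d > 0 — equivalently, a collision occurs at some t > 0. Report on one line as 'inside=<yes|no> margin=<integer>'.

d = (-5, -9),  |d|² = 106;  R = 1+7 = 8,  c = 106−8² = 42
v_rel = (13, 1),  |v_rel|² = 170;  v_rel·d = (13)·(-5) + (1)·(-9) = -74
170·t² + 148·t + 42 = 0  ⇒  m = (-74)² − 170·42 = -1664
m = -1664 < 0,  v_rel·d = -74 < 0  ⇒  outside

inside=no margin=-1664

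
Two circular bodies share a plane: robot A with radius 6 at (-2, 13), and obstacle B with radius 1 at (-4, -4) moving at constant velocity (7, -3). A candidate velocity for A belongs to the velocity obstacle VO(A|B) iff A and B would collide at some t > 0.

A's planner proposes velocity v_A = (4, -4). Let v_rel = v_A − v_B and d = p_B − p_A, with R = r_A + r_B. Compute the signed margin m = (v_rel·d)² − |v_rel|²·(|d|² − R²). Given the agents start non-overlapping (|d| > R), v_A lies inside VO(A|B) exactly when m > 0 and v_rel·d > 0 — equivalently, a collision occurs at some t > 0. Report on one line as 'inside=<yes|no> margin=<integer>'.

d = (-2, -17),  |d|² = 293;  R = 6+1 = 7,  c = 293−7² = 244
v_rel = (-3, -1),  |v_rel|² = 10;  v_rel·d = (-3)·(-2) + (-1)·(-17) = 23
10·t² − 46·t + 244 = 0  ⇒  m = 23² − 10·244 = -1911
m = -1911 < 0,  v_rel·d = 23 > 0  ⇒  outside

inside=no margin=-1911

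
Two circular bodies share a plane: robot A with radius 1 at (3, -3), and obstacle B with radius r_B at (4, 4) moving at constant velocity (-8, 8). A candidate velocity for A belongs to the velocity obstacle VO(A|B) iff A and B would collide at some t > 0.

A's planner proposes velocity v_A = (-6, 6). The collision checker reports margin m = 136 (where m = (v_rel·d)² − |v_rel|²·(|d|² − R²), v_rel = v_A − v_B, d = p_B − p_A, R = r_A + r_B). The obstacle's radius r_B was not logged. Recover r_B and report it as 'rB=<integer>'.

m = 136
d = (1, 7);  v_rel = (2, -2),  |v_rel|² = 8
v_rel×d = (2)·(7) − (-2)·(1) = 16
since m = R²·8 − 16²:  R² = (256 + 136) / 8 = 49
R = √49 = 7  ⇒  r_B = 7 − 1 = 6

rB=6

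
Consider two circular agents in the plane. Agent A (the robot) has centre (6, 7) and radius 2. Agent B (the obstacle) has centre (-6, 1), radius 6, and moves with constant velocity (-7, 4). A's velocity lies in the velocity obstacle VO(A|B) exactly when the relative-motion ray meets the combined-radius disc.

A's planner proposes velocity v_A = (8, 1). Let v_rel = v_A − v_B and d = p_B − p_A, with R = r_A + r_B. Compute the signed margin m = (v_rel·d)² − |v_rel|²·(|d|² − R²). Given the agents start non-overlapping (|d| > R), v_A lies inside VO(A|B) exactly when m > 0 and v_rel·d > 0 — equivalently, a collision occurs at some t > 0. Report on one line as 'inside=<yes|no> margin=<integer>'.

d = (-12, -6),  |d|² = 180;  R = 2+6 = 8,  c = 180−8² = 116
v_rel = (15, -3),  |v_rel|² = 234;  v_rel·d = (15)·(-12) + (-3)·(-6) = -162
234·t² + 324·t + 116 = 0  ⇒  m = (-162)² − 234·116 = -900
m = -900 < 0,  v_rel·d = -162 < 0  ⇒  outside

inside=no margin=-900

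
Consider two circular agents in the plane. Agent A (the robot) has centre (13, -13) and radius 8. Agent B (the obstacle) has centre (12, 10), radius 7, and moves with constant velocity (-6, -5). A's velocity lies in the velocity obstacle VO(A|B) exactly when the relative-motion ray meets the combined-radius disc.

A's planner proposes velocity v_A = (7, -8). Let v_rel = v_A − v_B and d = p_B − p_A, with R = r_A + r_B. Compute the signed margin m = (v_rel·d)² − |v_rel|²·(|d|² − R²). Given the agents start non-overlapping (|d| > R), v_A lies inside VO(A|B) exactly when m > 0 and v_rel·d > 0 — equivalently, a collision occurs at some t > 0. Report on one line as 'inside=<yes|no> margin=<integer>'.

d = (-1, 23),  |d|² = 530;  R = 8+7 = 15,  c = 530−15² = 305
v_rel = (13, -3),  |v_rel|² = 178;  v_rel·d = (13)·(-1) + (-3)·(23) = -82
178·t² + 164·t + 305 = 0  ⇒  m = (-82)² − 178·305 = -47566
m = -47566 < 0,  v_rel·d = -82 < 0  ⇒  outside

inside=no margin=-47566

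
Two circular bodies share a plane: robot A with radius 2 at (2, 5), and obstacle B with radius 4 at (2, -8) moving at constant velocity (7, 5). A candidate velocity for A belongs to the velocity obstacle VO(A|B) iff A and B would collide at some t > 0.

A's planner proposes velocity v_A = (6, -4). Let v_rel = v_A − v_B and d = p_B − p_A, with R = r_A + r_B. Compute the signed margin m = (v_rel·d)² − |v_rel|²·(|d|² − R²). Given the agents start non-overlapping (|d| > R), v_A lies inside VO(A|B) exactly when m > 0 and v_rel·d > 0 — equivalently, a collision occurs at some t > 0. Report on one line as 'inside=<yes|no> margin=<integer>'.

d = (0, -13),  |d|² = 169;  R = 2+4 = 6,  c = 169−6² = 133
v_rel = (-1, -9),  |v_rel|² = 82;  v_rel·d = (-1)·(0) + (-9)·(-13) = 117
82·t² − 234·t + 133 = 0  ⇒  m = 117² − 82·133 = 2783
m = 2783 > 0,  v_rel·d = 117 > 0  ⇒  inside

inside=yes margin=2783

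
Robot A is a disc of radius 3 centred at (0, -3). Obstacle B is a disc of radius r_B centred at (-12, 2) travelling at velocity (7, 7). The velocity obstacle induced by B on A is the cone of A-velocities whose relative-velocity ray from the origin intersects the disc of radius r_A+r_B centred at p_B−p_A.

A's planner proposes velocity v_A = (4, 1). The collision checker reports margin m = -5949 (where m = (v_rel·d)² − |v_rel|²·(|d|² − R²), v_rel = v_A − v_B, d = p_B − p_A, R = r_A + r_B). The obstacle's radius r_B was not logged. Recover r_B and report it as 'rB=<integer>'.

m = -5949
d = (-12, 5);  v_rel = (-3, -6),  |v_rel|² = 45
v_rel×d = (-3)·(5) − (-6)·(-12) = -87
since m = R²·45 − (-87)²:  R² = (7569 + -5949) / 45 = 36
R = √36 = 6  ⇒  r_B = 6 − 3 = 3

rB=3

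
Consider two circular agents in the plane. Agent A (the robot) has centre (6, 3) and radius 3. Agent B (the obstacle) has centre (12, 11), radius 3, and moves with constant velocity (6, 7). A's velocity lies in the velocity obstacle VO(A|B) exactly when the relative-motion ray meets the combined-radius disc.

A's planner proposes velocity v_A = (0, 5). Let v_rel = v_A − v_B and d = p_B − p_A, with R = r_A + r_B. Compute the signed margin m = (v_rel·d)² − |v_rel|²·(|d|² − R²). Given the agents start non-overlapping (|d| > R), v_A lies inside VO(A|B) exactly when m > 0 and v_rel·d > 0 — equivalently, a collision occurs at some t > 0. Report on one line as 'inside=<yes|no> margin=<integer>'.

d = (6, 8),  |d|² = 100;  R = 3+3 = 6,  c = 100−6² = 64
v_rel = (-6, -2),  |v_rel|² = 40;  v_rel·d = (-6)·(6) + (-2)·(8) = -52
40·t² + 104·t + 64 = 0  ⇒  m = (-52)² − 40·64 = 144
m = 144 > 0,  v_rel·d = -52 < 0  ⇒  outside

inside=no margin=144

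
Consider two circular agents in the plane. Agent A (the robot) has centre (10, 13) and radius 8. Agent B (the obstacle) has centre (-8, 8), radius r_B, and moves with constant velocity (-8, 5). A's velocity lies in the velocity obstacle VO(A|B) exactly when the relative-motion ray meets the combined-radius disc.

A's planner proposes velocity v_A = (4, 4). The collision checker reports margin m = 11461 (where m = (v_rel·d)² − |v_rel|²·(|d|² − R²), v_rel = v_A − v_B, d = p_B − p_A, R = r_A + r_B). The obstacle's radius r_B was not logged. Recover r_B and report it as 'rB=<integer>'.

m = 11461
d = (-18, -5);  v_rel = (12, -1),  |v_rel|² = 145
v_rel×d = (12)·(-5) − (-1)·(-18) = -78
since m = R²·145 − (-78)²:  R² = (6084 + 11461) / 145 = 121
R = √121 = 11  ⇒  r_B = 11 − 8 = 3

rB=3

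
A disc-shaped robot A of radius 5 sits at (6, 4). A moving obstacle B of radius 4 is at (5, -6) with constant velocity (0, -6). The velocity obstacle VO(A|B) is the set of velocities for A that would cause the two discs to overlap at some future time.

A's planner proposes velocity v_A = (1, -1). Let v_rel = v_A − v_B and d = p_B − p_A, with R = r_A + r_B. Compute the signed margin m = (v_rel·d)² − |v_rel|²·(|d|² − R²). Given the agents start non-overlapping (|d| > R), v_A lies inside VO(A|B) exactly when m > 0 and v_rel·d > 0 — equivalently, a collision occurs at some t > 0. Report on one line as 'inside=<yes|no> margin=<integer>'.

d = (-1, -10),  |d|² = 101;  R = 5+4 = 9,  c = 101−9² = 20
v_rel = (1, 5),  |v_rel|² = 26;  v_rel·d = (1)·(-1) + (5)·(-10) = -51
26·t² + 102·t + 20 = 0  ⇒  m = (-51)² − 26·20 = 2081
m = 2081 > 0,  v_rel·d = -51 < 0  ⇒  outside

inside=no margin=2081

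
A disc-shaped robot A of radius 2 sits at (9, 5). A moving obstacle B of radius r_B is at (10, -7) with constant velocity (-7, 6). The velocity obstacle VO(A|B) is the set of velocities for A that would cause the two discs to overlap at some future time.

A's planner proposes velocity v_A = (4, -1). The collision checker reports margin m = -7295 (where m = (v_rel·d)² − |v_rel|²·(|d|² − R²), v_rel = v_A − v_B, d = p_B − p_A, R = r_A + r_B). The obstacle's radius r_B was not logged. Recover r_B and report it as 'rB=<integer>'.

m = -7295
d = (1, -12);  v_rel = (11, -7),  |v_rel|² = 170
v_rel×d = (11)·(-12) − (-7)·(1) = -125
since m = R²·170 − (-125)²:  R² = (15625 + -7295) / 170 = 49
R = √49 = 7  ⇒  r_B = 7 − 2 = 5

rB=5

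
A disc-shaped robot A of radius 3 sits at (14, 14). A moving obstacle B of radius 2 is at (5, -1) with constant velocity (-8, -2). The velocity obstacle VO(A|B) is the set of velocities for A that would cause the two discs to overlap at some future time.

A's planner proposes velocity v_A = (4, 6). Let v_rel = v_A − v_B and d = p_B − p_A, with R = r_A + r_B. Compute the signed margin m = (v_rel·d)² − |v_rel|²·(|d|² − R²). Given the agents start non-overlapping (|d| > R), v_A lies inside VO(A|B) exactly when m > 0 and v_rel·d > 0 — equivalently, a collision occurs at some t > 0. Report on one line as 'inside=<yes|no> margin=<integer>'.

d = (-9, -15),  |d|² = 306;  R = 3+2 = 5,  c = 306−5² = 281
v_rel = (12, 8),  |v_rel|² = 208;  v_rel·d = (12)·(-9) + (8)·(-15) = -228
208·t² + 456·t + 281 = 0  ⇒  m = (-228)² − 208·281 = -6464
m = -6464 < 0,  v_rel·d = -228 < 0  ⇒  outside

inside=no margin=-6464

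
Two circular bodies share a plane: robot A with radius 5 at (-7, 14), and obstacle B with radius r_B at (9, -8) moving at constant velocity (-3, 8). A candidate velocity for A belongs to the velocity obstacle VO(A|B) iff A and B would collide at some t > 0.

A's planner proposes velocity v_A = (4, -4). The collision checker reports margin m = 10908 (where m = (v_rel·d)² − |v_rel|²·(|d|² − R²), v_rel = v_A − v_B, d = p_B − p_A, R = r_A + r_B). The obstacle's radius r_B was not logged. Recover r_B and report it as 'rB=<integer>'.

m = 10908
d = (16, -22);  v_rel = (7, -12),  |v_rel|² = 193
v_rel×d = (7)·(-22) − (-12)·(16) = 38
since m = R²·193 − 38²:  R² = (1444 + 10908) / 193 = 64
R = √64 = 8  ⇒  r_B = 8 − 5 = 3

rB=3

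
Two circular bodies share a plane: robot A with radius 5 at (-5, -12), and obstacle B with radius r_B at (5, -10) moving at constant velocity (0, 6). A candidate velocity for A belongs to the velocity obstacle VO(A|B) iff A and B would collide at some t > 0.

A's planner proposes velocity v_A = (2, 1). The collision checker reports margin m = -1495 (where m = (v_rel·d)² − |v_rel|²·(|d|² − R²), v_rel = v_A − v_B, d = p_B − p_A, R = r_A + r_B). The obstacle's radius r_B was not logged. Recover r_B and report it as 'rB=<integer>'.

m = -1495
d = (10, 2);  v_rel = (2, -5),  |v_rel|² = 29
v_rel×d = (2)·(2) − (-5)·(10) = 54
since m = R²·29 − 54²:  R² = (2916 + -1495) / 29 = 49
R = √49 = 7  ⇒  r_B = 7 − 5 = 2

rB=2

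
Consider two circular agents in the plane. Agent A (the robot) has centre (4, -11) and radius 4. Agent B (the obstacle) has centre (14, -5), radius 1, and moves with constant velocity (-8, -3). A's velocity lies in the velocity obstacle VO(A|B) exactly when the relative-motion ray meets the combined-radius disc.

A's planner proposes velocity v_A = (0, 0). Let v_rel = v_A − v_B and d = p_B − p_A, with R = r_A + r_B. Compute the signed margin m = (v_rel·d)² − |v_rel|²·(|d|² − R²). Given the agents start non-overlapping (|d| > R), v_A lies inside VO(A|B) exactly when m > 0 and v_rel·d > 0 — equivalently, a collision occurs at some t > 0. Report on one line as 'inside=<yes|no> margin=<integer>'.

d = (10, 6),  |d|² = 136;  R = 4+1 = 5,  c = 136−5² = 111
v_rel = (8, 3),  |v_rel|² = 73;  v_rel·d = (8)·(10) + (3)·(6) = 98
73·t² − 196·t + 111 = 0  ⇒  m = 98² − 73·111 = 1501
m = 1501 > 0,  v_rel·d = 98 > 0  ⇒  inside

inside=yes margin=1501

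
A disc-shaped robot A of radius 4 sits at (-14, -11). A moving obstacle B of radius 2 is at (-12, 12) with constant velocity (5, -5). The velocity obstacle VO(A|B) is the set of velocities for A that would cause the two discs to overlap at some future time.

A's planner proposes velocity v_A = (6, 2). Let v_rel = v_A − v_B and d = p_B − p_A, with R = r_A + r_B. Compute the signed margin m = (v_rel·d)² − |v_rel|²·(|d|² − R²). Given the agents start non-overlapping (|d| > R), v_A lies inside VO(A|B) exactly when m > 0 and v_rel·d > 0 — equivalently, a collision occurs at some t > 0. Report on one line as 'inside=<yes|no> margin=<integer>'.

d = (2, 23),  |d|² = 533;  R = 4+2 = 6,  c = 533−6² = 497
v_rel = (1, 7),  |v_rel|² = 50;  v_rel·d = (1)·(2) + (7)·(23) = 163
50·t² − 326·t + 497 = 0  ⇒  m = 163² − 50·497 = 1719
m = 1719 > 0,  v_rel·d = 163 > 0  ⇒  inside

inside=yes margin=1719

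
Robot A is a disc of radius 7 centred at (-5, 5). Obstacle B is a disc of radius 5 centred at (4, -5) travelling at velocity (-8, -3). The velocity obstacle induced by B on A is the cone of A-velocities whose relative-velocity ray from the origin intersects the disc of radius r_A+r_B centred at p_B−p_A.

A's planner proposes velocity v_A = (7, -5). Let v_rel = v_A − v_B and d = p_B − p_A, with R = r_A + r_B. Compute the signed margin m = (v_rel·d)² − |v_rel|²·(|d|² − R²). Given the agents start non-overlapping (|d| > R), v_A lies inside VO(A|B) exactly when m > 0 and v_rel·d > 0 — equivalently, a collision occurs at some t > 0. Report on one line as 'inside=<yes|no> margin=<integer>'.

d = (9, -10),  |d|² = 181;  R = 7+5 = 12,  c = 181−12² = 37
v_rel = (15, -2),  |v_rel|² = 229;  v_rel·d = (15)·(9) + (-2)·(-10) = 155
229·t² − 310·t + 37 = 0  ⇒  m = 155² − 229·37 = 15552
m = 15552 > 0,  v_rel·d = 155 > 0  ⇒  inside

inside=yes margin=15552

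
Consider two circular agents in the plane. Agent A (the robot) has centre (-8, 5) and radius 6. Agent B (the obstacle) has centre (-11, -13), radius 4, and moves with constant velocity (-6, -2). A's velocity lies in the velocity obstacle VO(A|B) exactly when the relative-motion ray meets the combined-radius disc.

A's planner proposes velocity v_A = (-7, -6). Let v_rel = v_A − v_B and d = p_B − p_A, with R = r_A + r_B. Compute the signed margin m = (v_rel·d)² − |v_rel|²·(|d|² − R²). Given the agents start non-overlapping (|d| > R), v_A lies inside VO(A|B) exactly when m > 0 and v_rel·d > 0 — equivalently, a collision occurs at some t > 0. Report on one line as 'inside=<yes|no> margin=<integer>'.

d = (-3, -18),  |d|² = 333;  R = 6+4 = 10,  c = 333−10² = 233
v_rel = (-1, -4),  |v_rel|² = 17;  v_rel·d = (-1)·(-3) + (-4)·(-18) = 75
17·t² − 150·t + 233 = 0  ⇒  m = 75² − 17·233 = 1664
m = 1664 > 0,  v_rel·d = 75 > 0  ⇒  inside

inside=yes margin=1664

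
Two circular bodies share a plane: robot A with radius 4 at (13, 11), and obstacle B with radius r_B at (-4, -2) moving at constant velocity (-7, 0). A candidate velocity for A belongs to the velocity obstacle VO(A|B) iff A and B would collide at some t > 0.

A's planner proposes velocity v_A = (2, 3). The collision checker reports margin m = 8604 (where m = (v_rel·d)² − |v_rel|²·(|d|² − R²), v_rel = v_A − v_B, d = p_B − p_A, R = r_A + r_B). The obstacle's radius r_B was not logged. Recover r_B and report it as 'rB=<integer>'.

m = 8604
d = (-17, -13);  v_rel = (9, 3),  |v_rel|² = 90
v_rel×d = (9)·(-13) − (3)·(-17) = -66
since m = R²·90 − (-66)²:  R² = (4356 + 8604) / 90 = 144
R = √144 = 12  ⇒  r_B = 12 − 4 = 8

rB=8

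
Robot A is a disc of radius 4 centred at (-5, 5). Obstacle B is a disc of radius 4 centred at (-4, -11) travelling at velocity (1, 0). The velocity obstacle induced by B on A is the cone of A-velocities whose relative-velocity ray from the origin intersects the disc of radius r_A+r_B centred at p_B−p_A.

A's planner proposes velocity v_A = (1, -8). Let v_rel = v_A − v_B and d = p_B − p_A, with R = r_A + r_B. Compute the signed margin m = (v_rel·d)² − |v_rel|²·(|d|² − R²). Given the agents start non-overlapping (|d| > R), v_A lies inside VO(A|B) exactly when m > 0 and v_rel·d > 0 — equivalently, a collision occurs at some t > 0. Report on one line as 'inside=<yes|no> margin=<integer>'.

d = (1, -16),  |d|² = 257;  R = 4+4 = 8,  c = 257−8² = 193
v_rel = (0, -8),  |v_rel|² = 64;  v_rel·d = (0)·(1) + (-8)·(-16) = 128
64·t² − 256·t + 193 = 0  ⇒  m = 128² − 64·193 = 4032
m = 4032 > 0,  v_rel·d = 128 > 0  ⇒  inside

inside=yes margin=4032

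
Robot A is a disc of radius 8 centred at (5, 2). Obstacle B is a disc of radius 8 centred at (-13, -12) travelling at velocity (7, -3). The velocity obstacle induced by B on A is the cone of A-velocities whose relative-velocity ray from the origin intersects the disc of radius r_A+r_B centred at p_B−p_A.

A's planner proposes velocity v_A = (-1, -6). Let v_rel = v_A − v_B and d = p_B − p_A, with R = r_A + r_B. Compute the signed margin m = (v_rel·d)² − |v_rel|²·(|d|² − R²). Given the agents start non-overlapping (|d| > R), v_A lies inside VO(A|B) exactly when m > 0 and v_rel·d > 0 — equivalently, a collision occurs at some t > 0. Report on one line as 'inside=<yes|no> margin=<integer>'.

d = (-18, -14),  |d|² = 520;  R = 8+8 = 16,  c = 520−16² = 264
v_rel = (-8, -3),  |v_rel|² = 73;  v_rel·d = (-8)·(-18) + (-3)·(-14) = 186
73·t² − 372·t + 264 = 0  ⇒  m = 186² − 73·264 = 15324
m = 15324 > 0,  v_rel·d = 186 > 0  ⇒  inside

inside=yes margin=15324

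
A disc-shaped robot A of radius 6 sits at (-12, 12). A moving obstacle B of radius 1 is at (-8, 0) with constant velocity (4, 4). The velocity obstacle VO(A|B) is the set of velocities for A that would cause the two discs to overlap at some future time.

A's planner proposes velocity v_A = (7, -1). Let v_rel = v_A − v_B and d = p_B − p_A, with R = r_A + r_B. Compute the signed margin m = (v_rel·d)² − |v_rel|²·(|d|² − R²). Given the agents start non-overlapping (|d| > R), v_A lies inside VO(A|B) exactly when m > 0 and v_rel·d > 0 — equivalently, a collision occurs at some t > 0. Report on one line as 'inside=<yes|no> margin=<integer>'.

d = (4, -12),  |d|² = 160;  R = 6+1 = 7,  c = 160−7² = 111
v_rel = (3, -5),  |v_rel|² = 34;  v_rel·d = (3)·(4) + (-5)·(-12) = 72
34·t² − 144·t + 111 = 0  ⇒  m = 72² − 34·111 = 1410
m = 1410 > 0,  v_rel·d = 72 > 0  ⇒  inside

inside=yes margin=1410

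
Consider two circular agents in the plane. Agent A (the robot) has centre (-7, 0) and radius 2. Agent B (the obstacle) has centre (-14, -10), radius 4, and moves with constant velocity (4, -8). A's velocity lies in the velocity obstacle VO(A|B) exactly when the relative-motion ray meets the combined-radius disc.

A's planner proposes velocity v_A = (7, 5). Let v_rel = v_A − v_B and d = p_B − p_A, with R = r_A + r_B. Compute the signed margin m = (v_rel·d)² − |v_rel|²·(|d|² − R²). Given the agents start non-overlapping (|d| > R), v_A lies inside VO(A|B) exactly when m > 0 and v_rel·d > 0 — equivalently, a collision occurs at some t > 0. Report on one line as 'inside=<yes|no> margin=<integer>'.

d = (-7, -10),  |d|² = 149;  R = 2+4 = 6,  c = 149−6² = 113
v_rel = (3, 13),  |v_rel|² = 178;  v_rel·d = (3)·(-7) + (13)·(-10) = -151
178·t² + 302·t + 113 = 0  ⇒  m = (-151)² − 178·113 = 2687
m = 2687 > 0,  v_rel·d = -151 < 0  ⇒  outside

inside=no margin=2687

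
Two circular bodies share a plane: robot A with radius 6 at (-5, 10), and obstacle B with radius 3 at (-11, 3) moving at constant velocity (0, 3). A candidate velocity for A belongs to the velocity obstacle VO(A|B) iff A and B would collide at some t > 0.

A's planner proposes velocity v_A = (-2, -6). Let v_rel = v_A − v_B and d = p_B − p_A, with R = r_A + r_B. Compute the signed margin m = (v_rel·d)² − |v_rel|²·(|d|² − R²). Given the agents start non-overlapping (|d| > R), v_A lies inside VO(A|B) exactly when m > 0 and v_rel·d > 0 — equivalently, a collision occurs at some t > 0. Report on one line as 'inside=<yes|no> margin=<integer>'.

d = (-6, -7),  |d|² = 85;  R = 6+3 = 9,  c = 85−9² = 4
v_rel = (-2, -9),  |v_rel|² = 85;  v_rel·d = (-2)·(-6) + (-9)·(-7) = 75
85·t² − 150·t + 4 = 0  ⇒  m = 75² − 85·4 = 5285
m = 5285 > 0,  v_rel·d = 75 > 0  ⇒  inside

inside=yes margin=5285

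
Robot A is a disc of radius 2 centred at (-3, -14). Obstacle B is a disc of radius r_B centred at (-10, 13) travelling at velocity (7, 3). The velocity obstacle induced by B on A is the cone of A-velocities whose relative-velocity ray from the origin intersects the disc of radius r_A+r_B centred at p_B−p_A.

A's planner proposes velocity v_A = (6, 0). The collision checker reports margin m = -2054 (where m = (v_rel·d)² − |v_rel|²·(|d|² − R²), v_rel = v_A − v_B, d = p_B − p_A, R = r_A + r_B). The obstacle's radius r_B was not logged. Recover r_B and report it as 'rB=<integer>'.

m = -2054
d = (-7, 27);  v_rel = (-1, -3),  |v_rel|² = 10
v_rel×d = (-1)·(27) − (-3)·(-7) = -48
since m = R²·10 − (-48)²:  R² = (2304 + -2054) / 10 = 25
R = √25 = 5  ⇒  r_B = 5 − 2 = 3

rB=3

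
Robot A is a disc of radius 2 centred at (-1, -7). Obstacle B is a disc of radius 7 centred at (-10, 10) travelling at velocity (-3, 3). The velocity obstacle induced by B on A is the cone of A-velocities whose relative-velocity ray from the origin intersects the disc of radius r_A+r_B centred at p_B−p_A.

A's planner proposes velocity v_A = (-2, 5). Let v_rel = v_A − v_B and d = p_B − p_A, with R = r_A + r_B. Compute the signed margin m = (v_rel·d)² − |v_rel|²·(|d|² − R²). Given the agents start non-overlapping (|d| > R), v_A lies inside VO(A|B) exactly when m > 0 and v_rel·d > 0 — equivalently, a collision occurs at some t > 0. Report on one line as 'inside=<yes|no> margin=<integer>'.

d = (-9, 17),  |d|² = 370;  R = 2+7 = 9,  c = 370−9² = 289
v_rel = (1, 2),  |v_rel|² = 5;  v_rel·d = (1)·(-9) + (2)·(17) = 25
5·t² − 50·t + 289 = 0  ⇒  m = 25² − 5·289 = -820
m = -820 < 0,  v_rel·d = 25 > 0  ⇒  outside

inside=no margin=-820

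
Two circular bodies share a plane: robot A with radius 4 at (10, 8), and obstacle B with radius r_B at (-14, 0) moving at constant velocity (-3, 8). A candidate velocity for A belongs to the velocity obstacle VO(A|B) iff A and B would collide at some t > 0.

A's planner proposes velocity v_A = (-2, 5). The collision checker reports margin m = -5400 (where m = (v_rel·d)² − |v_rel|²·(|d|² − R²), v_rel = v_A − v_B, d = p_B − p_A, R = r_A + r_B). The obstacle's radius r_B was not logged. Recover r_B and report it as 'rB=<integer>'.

m = -5400
d = (-24, -8);  v_rel = (1, -3),  |v_rel|² = 10
v_rel×d = (1)·(-8) − (-3)·(-24) = -80
since m = R²·10 − (-80)²:  R² = (6400 + -5400) / 10 = 100
R = √100 = 10  ⇒  r_B = 10 − 4 = 6

rB=6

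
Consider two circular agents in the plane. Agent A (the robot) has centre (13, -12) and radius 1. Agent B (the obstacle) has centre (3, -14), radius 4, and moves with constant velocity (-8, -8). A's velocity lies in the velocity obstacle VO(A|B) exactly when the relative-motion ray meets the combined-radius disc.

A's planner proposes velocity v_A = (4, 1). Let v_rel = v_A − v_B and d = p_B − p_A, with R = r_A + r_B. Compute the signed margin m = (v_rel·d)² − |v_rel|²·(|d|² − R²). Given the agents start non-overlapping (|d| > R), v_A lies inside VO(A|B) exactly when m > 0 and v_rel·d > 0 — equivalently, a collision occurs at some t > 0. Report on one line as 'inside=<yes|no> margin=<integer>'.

d = (-10, -2),  |d|² = 104;  R = 1+4 = 5,  c = 104−5² = 79
v_rel = (12, 9),  |v_rel|² = 225;  v_rel·d = (12)·(-10) + (9)·(-2) = -138
225·t² + 276·t + 79 = 0  ⇒  m = (-138)² − 225·79 = 1269
m = 1269 > 0,  v_rel·d = -138 < 0  ⇒  outside

inside=no margin=1269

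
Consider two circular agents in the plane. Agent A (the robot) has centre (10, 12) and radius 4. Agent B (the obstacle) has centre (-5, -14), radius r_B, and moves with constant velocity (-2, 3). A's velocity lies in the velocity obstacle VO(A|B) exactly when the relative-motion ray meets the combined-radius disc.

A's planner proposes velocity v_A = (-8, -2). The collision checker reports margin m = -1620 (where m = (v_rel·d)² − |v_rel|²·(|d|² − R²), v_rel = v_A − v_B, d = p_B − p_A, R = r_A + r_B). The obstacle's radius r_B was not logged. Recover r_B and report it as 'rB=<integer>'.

m = -1620
d = (-15, -26);  v_rel = (-6, -5),  |v_rel|² = 61
v_rel×d = (-6)·(-26) − (-5)·(-15) = 81
since m = R²·61 − 81²:  R² = (6561 + -1620) / 61 = 81
R = √81 = 9  ⇒  r_B = 9 − 4 = 5

rB=5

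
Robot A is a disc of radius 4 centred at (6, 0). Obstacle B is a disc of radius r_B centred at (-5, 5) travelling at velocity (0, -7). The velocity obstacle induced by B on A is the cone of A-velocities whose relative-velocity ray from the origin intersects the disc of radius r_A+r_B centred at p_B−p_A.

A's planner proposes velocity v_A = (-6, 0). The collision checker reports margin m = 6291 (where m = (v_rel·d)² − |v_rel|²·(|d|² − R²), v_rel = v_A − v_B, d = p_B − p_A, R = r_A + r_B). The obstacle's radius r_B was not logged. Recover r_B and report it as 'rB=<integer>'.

m = 6291
d = (-11, 5);  v_rel = (-6, 7),  |v_rel|² = 85
v_rel×d = (-6)·(5) − (7)·(-11) = 47
since m = R²·85 − 47²:  R² = (2209 + 6291) / 85 = 100
R = √100 = 10  ⇒  r_B = 10 − 4 = 6

rB=6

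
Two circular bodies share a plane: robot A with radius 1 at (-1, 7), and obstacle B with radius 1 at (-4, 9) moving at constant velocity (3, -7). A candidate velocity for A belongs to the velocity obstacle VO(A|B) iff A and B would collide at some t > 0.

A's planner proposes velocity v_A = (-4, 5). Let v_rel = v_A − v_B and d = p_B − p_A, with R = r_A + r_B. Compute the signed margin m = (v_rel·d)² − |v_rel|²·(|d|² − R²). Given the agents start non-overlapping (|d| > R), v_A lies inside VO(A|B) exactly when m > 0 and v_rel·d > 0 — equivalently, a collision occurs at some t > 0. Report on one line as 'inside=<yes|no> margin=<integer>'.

d = (-3, 2),  |d|² = 13;  R = 1+1 = 2,  c = 13−2² = 9
v_rel = (-7, 12),  |v_rel|² = 193;  v_rel·d = (-7)·(-3) + (12)·(2) = 45
193·t² − 90·t + 9 = 0  ⇒  m = 45² − 193·9 = 288
m = 288 > 0,  v_rel·d = 45 > 0  ⇒  inside

inside=yes margin=288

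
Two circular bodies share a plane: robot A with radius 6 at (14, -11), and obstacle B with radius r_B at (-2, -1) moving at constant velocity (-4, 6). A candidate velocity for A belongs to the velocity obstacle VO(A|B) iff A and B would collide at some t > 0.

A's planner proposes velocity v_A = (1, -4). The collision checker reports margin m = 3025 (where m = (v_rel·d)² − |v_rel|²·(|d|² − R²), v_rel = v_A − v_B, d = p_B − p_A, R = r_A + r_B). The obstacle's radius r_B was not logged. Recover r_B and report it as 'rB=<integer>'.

m = 3025
d = (-16, 10);  v_rel = (5, -10),  |v_rel|² = 125
v_rel×d = (5)·(10) − (-10)·(-16) = -110
since m = R²·125 − (-110)²:  R² = (12100 + 3025) / 125 = 121
R = √121 = 11  ⇒  r_B = 11 − 6 = 5

rB=5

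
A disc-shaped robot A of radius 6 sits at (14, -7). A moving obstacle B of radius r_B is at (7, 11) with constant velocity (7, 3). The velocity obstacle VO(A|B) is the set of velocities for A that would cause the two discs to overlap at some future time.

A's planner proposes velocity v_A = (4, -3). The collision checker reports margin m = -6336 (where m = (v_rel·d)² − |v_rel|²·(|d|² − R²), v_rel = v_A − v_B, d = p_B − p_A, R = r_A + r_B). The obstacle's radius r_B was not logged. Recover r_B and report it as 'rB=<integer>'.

m = -6336
d = (-7, 18);  v_rel = (-3, -6),  |v_rel|² = 45
v_rel×d = (-3)·(18) − (-6)·(-7) = -96
since m = R²·45 − (-96)²:  R² = (9216 + -6336) / 45 = 64
R = √64 = 8  ⇒  r_B = 8 − 6 = 2

rB=2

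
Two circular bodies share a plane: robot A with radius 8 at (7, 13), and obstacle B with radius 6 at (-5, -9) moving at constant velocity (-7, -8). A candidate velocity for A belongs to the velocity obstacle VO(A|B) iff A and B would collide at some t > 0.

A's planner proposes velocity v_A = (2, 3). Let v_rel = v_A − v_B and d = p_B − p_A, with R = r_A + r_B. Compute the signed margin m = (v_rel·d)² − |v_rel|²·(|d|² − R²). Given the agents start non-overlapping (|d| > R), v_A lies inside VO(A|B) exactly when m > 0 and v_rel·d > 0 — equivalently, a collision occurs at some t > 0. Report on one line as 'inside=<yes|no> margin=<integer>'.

d = (-12, -22),  |d|² = 628;  R = 8+6 = 14,  c = 628−14² = 432
v_rel = (9, 11),  |v_rel|² = 202;  v_rel·d = (9)·(-12) + (11)·(-22) = -350
202·t² + 700·t + 432 = 0  ⇒  m = (-350)² − 202·432 = 35236
m = 35236 > 0,  v_rel·d = -350 < 0  ⇒  outside

inside=no margin=35236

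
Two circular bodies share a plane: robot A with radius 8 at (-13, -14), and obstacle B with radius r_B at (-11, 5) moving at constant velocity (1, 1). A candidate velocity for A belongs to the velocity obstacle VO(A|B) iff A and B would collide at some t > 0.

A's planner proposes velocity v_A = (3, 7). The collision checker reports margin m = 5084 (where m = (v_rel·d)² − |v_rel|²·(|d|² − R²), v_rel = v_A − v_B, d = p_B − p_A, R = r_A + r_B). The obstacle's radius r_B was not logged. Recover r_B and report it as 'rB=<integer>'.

m = 5084
d = (2, 19);  v_rel = (2, 6),  |v_rel|² = 40
v_rel×d = (2)·(19) − (6)·(2) = 26
since m = R²·40 − 26²:  R² = (676 + 5084) / 40 = 144
R = √144 = 12  ⇒  r_B = 12 − 8 = 4

rB=4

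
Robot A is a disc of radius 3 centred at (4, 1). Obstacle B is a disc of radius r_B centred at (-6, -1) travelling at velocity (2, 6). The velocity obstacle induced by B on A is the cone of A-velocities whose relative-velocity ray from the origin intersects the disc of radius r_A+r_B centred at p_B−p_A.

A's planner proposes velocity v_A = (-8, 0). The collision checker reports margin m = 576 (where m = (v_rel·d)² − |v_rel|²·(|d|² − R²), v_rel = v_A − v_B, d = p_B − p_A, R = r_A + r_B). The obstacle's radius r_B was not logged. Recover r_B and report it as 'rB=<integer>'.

m = 576
d = (-10, -2);  v_rel = (-10, -6),  |v_rel|² = 136
v_rel×d = (-10)·(-2) − (-6)·(-10) = -40
since m = R²·136 − (-40)²:  R² = (1600 + 576) / 136 = 16
R = √16 = 4  ⇒  r_B = 4 − 3 = 1

rB=1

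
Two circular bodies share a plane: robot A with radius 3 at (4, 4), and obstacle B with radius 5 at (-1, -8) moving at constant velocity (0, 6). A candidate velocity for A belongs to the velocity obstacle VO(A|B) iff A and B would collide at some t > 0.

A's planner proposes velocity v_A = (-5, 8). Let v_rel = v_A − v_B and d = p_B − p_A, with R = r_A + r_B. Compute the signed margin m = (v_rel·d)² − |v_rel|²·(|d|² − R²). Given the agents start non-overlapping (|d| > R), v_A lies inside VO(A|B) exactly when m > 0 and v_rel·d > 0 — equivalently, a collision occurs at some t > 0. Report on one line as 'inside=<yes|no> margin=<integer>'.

d = (-5, -12),  |d|² = 169;  R = 3+5 = 8,  c = 169−8² = 105
v_rel = (-5, 2),  |v_rel|² = 29;  v_rel·d = (-5)·(-5) + (2)·(-12) = 1
29·t² − 2·t + 105 = 0  ⇒  m = 1² − 29·105 = -3044
m = -3044 < 0,  v_rel·d = 1 > 0  ⇒  outside

inside=no margin=-3044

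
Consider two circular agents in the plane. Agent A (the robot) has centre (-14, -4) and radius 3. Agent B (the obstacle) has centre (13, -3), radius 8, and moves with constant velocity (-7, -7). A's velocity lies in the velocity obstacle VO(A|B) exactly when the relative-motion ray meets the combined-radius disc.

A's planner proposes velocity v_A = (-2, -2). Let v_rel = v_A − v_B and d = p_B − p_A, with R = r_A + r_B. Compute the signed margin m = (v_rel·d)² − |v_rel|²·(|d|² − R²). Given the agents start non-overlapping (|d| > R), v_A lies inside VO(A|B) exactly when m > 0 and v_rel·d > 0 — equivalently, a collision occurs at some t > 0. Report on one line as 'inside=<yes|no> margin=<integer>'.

d = (27, 1),  |d|² = 730;  R = 3+8 = 11,  c = 730−11² = 609
v_rel = (5, 5),  |v_rel|² = 50;  v_rel·d = (5)·(27) + (5)·(1) = 140
50·t² − 280·t + 609 = 0  ⇒  m = 140² − 50·609 = -10850
m = -10850 < 0,  v_rel·d = 140 > 0  ⇒  outside

inside=no margin=-10850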